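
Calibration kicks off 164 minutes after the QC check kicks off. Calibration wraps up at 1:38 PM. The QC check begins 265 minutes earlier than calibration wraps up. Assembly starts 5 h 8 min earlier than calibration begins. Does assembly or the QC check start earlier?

assembly

The QC check starts at 1:38 PM − 265 min = 9:13 AM.
Calibration starts at 9:13 AM + 164 min = 11:57 AM.
Assembly starts at 11:57 AM − 308 min = 6:49 AM.
Assembly starts at 6:49 AM and the QC check starts at 9:13 AM, so assembly is first.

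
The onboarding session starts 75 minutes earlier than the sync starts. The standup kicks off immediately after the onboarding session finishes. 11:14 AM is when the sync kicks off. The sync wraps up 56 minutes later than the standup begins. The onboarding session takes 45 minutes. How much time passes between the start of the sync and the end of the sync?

26 minutes

The onboarding session starts at 11:14 AM − 75 min = 9:59 AM.
The onboarding session ends at 9:59 AM + 45 min = 10:44 AM.
So the standup starts at 10:44 AM.
The sync ends at 10:44 AM + 56 min = 11:40 AM.
From 11:14 AM to 11:40 AM is 26 minutes.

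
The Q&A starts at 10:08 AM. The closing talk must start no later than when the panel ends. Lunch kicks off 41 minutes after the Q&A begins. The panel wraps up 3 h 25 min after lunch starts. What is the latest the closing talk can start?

Lunch starts at 10:08 AM + 41 min = 10:49 AM.
The panel ends at 10:49 AM + 205 min = 2:14 PM.
The closing talk is bounded by the panel, so the latest it can start is 2:14 PM.

2:14 PM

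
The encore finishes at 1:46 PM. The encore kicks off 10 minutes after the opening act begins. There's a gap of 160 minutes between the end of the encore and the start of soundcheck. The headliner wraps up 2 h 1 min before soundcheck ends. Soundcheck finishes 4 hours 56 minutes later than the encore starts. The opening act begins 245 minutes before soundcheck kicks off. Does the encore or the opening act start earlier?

Soundcheck starts at 1:46 PM + 160 min = 4:26 PM.
The opening act starts at 4:26 PM − 245 min = 12:21 PM.
The encore starts at 12:21 PM + 10 min = 12:31 PM.
The encore starts at 12:31 PM and the opening act starts at 12:21 PM, so the opening act is first.

the opening act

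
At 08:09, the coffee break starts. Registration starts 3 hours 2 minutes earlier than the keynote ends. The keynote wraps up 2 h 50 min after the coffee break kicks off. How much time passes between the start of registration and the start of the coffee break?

The keynote ends at 08:09 + 170 min = 10:59.
Registration starts at 10:59 − 182 min = 07:57.
From 07:57 to 08:09 is 12 minutes.

12 minutes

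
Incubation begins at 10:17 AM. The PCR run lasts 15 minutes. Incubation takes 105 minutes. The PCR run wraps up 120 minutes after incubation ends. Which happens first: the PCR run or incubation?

Incubation ends at 10:17 AM + 105 min = 12:02 PM.
The PCR run ends at 12:02 PM + 120 min = 2:02 PM.
The PCR run starts at 2:02 PM − 15 min = 1:47 PM.
The PCR run starts at 1:47 PM and incubation starts at 10:17 AM, so incubation is first.

incubation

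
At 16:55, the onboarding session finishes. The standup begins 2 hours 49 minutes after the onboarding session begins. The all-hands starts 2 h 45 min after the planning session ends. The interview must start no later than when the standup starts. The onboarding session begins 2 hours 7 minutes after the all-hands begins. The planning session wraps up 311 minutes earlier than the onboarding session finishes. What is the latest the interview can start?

The planning session ends at 16:55 − 311 min = 11:44.
The all-hands starts at 11:44 + 165 min = 14:29.
The onboarding session starts at 14:29 + 127 min = 16:36.
The standup starts at 16:36 + 169 min = 19:25.
The interview is bounded by the standup, so the latest it can start is 19:25.

19:25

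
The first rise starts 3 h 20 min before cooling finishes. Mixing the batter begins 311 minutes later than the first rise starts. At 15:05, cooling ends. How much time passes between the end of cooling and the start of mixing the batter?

1 hour 51 minutes

The first rise starts at 15:05 − 200 min = 11:45.
Mixing the batter starts at 11:45 + 311 min = 16:56.
From 15:05 to 16:56 is 1 hour 51 minutes.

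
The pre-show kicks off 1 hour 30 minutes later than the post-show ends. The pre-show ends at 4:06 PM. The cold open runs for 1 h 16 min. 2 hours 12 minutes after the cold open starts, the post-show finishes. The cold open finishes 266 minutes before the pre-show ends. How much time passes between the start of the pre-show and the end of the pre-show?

two hours

The cold open ends at 4:06 PM − 266 min = 11:40 AM.
The cold open starts at 11:40 AM − 76 min = 10:24 AM.
The post-show ends at 10:24 AM + 132 min = 12:36 PM.
The pre-show starts at 12:36 PM + 90 min = 2:06 PM.
From 2:06 PM to 4:06 PM is two hours.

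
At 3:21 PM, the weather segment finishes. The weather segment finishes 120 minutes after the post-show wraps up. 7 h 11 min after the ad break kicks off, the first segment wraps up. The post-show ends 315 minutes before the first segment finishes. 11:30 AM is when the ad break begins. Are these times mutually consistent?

No

The first segment ends at 11:30 AM + 431 min = 6:41 PM.
The post-show ends at 6:41 PM − 315 min = 1:26 PM.
The weather segment ends at 1:26 PM + 120 min = 3:26 PM.
But the weather segment is also said to end at 3:21 PM — a 5-minute conflict.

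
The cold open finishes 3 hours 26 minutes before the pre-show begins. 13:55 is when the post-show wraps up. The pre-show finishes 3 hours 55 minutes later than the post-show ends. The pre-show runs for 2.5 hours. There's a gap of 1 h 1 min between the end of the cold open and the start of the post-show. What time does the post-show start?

The pre-show ends at 13:55 + 235 min = 17:50.
The pre-show starts at 17:50 − 150 min = 15:20.
The cold open ends at 15:20 − 206 min = 11:54.
The post-show starts at 11:54 + 61 min = 12:55.

12:55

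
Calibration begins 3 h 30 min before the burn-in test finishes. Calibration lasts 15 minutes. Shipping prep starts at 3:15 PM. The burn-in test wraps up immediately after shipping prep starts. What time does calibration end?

The burn-in test ends at 3:15 PM.
Calibration starts at 3:15 PM − 210 min = 11:45 AM.
Calibration ends at 11:45 AM + 15 min = 12:00 PM.

12:00 PM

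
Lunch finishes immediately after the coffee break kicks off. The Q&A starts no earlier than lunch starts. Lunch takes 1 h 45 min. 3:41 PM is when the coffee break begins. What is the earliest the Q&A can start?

1:56 PM

Lunch ends at 3:41 PM.
Lunch starts at 3:41 PM − 105 min = 1:56 PM.
The Q&A is bounded by lunch, so the earliest it can start is 1:56 PM.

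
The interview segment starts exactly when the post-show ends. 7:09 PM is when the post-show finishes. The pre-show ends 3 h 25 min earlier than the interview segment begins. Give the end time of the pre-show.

3:44 PM

The interview segment starts at 7:09 PM.
The pre-show ends at 7:09 PM − 205 min = 3:44 PM.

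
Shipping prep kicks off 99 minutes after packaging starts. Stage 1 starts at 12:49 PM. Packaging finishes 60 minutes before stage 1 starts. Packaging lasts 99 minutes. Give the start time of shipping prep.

Packaging ends at 12:49 PM − 60 min = 11:49 AM.
Packaging starts at 11:49 AM − 99 min = 10:10 AM.
Shipping prep starts at 10:10 AM + 99 min = 11:49 AM.

11:49 AM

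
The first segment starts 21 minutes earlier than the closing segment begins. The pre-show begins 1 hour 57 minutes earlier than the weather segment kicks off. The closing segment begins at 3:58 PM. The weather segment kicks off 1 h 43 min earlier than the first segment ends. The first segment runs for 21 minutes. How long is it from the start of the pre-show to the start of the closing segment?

3 hours 40 minutes

The first segment starts at 3:58 PM − 21 min = 3:37 PM.
The first segment ends at 3:37 PM + 21 min = 3:58 PM.
The weather segment starts at 3:58 PM − 103 min = 2:15 PM.
The pre-show starts at 2:15 PM − 117 min = 12:18 PM.
From 12:18 PM to 3:58 PM is 3 hours 40 minutes.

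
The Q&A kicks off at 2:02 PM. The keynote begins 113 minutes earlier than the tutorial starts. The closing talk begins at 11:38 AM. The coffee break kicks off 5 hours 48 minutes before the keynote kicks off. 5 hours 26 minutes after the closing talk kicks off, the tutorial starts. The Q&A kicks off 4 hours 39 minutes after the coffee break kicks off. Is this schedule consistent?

Yes

The tutorial starts at 11:38 AM + 326 min = 5:04 PM.
The keynote starts at 5:04 PM − 113 min = 3:11 PM.
The coffee break starts at 3:11 PM − 348 min = 9:23 AM.
The Q&A starts at 9:23 AM + 279 min = 2:02 PM.
That matches the stated 2:02 PM, so the schedule is consistent.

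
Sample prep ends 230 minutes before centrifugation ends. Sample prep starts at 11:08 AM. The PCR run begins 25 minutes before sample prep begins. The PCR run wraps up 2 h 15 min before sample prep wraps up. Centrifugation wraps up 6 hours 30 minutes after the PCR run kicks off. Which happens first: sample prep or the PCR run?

the PCR run

The PCR run starts at 11:08 AM − 25 min = 10:43 AM.
Sample prep starts at 11:08 AM and the PCR run starts at 10:43 AM, so the PCR run is first.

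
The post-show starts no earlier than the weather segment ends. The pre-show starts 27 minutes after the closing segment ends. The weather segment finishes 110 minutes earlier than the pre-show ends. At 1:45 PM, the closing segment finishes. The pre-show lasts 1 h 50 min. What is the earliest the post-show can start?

The pre-show starts at 1:45 PM + 27 min = 2:12 PM.
The pre-show ends at 2:12 PM + 110 min = 4:02 PM.
The weather segment ends at 4:02 PM − 110 min = 2:12 PM.
The post-show is bounded by the weather segment, so the earliest it can start is 2:12 PM.

2:12 PM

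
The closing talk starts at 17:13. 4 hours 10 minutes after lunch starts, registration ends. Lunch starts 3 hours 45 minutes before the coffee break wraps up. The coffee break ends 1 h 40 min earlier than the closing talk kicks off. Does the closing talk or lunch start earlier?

The coffee break ends at 17:13 − 100 min = 15:33.
Lunch starts at 15:33 − 225 min = 11:48.
The closing talk starts at 17:13 and lunch starts at 11:48, so lunch is first.

lunch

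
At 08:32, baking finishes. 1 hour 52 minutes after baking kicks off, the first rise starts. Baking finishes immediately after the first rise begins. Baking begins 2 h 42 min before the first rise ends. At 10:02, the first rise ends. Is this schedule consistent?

No

Baking starts at 10:02 − 162 min = 07:20.
The first rise starts at 07:20 + 112 min = 09:12.
So baking ends at 09:12.
But baking is also said to end at 08:32 — a 40-minute conflict.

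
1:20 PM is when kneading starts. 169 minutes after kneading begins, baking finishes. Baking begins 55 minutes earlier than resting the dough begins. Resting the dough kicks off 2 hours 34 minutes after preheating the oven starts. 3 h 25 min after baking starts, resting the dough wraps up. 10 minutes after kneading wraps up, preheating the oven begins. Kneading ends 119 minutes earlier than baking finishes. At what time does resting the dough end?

7:24 PM

Baking ends at 1:20 PM + 169 min = 4:09 PM.
Kneading ends at 4:09 PM − 119 min = 2:10 PM.
Preheating the oven starts at 2:10 PM + 10 min = 2:20 PM.
Resting the dough starts at 2:20 PM + 154 min = 4:54 PM.
Baking starts at 4:54 PM − 55 min = 3:59 PM.
Resting the dough ends at 3:59 PM + 205 min = 7:24 PM.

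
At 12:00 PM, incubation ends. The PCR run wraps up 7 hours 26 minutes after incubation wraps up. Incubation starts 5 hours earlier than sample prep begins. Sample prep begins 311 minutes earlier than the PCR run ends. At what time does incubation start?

The PCR run ends at 12:00 PM + 446 min = 7:26 PM.
Sample prep starts at 7:26 PM − 311 min = 2:15 PM.
Incubation starts at 2:15 PM − 300 min = 9:15 AM.

9:15 AM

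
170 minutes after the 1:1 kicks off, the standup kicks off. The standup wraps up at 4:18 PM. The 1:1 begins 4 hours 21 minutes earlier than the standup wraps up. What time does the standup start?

The 1:1 starts at 4:18 PM − 261 min = 11:57 AM.
The standup starts at 11:57 AM + 170 min = 2:47 PM.

2:47 PM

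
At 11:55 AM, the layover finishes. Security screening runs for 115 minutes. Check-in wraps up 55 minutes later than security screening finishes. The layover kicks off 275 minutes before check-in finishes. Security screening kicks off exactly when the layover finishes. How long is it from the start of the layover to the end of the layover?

105 minutes

Security screening starts at 11:55 AM.
Security screening ends at 11:55 AM + 115 min = 1:50 PM.
Check-in ends at 1:50 PM + 55 min = 2:45 PM.
The layover starts at 2:45 PM − 275 min = 10:10 AM.
From 10:10 AM to 11:55 AM is 105 minutes.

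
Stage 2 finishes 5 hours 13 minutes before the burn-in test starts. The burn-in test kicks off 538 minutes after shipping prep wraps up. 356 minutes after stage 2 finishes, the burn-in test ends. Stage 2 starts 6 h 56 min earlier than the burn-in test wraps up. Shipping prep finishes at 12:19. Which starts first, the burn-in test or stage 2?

stage 2

The burn-in test starts at 12:19 + 538 min = 21:17.
Stage 2 ends at 21:17 − 313 min = 16:04.
The burn-in test ends at 16:04 + 356 min = 22:00.
Stage 2 starts at 22:00 − 416 min = 15:04.
The burn-in test starts at 21:17 and stage 2 starts at 15:04, so stage 2 is first.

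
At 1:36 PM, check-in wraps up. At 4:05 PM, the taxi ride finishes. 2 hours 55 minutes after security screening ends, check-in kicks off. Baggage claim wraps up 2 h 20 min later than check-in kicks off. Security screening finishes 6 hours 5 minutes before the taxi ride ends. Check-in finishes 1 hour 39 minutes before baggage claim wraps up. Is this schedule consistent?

Yes

Security screening ends at 4:05 PM − 365 min = 10:00 AM.
Check-in starts at 10:00 AM + 175 min = 12:55 PM.
Baggage claim ends at 12:55 PM + 140 min = 3:15 PM.
Check-in ends at 3:15 PM − 99 min = 1:36 PM.
That matches the stated 1:36 PM, so the schedule is consistent.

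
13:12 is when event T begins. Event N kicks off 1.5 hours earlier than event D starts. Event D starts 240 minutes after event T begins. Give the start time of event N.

15:42

Event D starts at 13:12 + 240 min = 17:12.
Event N starts at 17:12 − 90 min = 15:42.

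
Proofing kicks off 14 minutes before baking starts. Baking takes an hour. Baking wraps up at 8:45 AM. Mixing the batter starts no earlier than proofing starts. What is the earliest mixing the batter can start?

Baking starts at 8:45 AM − 60 min = 7:45 AM.
Proofing starts at 7:45 AM − 14 min = 7:31 AM.
Mixing the batter is bounded by proofing, so the earliest it can start is 7:31 AM.

7:31 AM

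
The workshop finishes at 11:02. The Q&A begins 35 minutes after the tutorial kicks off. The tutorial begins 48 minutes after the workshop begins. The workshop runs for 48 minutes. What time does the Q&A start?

11:37

The workshop starts at 11:02 − 48 min = 10:14.
The tutorial starts at 10:14 + 48 min = 11:02.
The Q&A starts at 11:02 + 35 min = 11:37.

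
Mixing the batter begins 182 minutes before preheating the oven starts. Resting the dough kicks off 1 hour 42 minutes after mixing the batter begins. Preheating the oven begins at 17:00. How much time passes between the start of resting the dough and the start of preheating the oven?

1 hour 20 minutes

Mixing the batter starts at 17:00 − 182 min = 13:58.
Resting the dough starts at 13:58 + 102 min = 15:40.
From 15:40 to 17:00 is 1 hour 20 minutes.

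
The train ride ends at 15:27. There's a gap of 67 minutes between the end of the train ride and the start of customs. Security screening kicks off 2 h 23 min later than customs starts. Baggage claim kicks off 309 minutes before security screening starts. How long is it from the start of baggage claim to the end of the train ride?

Customs starts at 15:27 + 67 min = 16:34.
Security screening starts at 16:34 + 143 min = 18:57.
Baggage claim starts at 18:57 − 309 min = 13:48.
From 13:48 to 15:27 is 1 h 39 min.

1 h 39 min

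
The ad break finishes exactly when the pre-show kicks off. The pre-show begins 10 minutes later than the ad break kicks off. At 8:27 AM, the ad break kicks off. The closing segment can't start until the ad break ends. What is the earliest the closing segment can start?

The pre-show starts at 8:27 AM + 10 min = 8:37 AM.
So the ad break ends at 8:37 AM.
The closing segment is bounded by the ad break, so the earliest it can start is 8:37 AM.

8:37 AM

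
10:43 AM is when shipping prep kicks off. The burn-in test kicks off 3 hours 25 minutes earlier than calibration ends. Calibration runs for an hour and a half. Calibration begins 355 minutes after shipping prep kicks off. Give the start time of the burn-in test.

2:43 PM

Calibration starts at 10:43 AM + 355 min = 4:38 PM.
Calibration ends at 4:38 PM + 90 min = 6:08 PM.
The burn-in test starts at 6:08 PM − 205 min = 2:43 PM.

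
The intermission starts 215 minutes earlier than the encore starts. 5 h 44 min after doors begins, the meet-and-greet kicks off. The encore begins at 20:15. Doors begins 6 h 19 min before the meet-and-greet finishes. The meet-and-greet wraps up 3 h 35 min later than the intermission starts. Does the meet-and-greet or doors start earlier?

doors

The intermission starts at 20:15 − 215 min = 16:40.
The meet-and-greet ends at 16:40 + 215 min = 20:15.
Doors starts at 20:15 − 379 min = 13:56.
The meet-and-greet starts at 13:56 + 344 min = 19:40.
The meet-and-greet starts at 19:40 and doors starts at 13:56, so doors is first.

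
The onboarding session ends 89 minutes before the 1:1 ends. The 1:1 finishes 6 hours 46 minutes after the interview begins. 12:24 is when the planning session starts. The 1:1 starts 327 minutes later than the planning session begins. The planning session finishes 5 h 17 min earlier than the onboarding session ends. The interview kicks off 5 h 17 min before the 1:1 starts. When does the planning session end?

12:34

The 1:1 starts at 12:24 + 327 min = 17:51.
The interview starts at 17:51 − 317 min = 12:34.
The 1:1 ends at 12:34 + 406 min = 19:20.
The onboarding session ends at 19:20 − 89 min = 17:51.
The planning session ends at 17:51 − 317 min = 12:34.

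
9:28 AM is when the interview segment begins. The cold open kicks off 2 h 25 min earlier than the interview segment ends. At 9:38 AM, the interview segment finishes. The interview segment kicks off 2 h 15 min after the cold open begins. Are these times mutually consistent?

Yes

The cold open starts at 9:38 AM − 145 min = 7:13 AM.
The interview segment starts at 7:13 AM + 135 min = 9:28 AM.
That matches the stated 9:28 AM, so the schedule is consistent.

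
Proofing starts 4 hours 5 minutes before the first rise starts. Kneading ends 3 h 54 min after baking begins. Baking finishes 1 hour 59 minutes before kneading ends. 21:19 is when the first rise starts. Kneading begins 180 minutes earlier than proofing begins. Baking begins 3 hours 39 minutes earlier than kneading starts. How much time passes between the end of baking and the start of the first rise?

529 minutes

Proofing starts at 21:19 − 245 min = 17:14.
Kneading starts at 17:14 − 180 min = 14:14.
Baking starts at 14:14 − 219 min = 10:35.
Kneading ends at 10:35 + 234 min = 14:29.
Baking ends at 14:29 − 119 min = 12:30.
From 12:30 to 21:19 is 529 minutes.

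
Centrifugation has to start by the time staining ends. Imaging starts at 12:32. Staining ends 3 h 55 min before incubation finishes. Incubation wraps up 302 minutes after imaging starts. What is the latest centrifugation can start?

Incubation ends at 12:32 + 302 min = 17:34.
Staining ends at 17:34 − 235 min = 13:39.
Centrifugation is bounded by staining, so the latest it can start is 13:39.

13:39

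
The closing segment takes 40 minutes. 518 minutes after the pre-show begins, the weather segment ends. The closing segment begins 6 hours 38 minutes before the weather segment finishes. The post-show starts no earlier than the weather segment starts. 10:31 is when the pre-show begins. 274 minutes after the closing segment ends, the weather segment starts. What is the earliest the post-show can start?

The weather segment ends at 10:31 + 518 min = 19:09.
The closing segment starts at 19:09 − 398 min = 12:31.
The closing segment ends at 12:31 + 40 min = 13:11.
The weather segment starts at 13:11 + 274 min = 17:45.
The post-show is bounded by the weather segment, so the earliest it can start is 17:45.

17:45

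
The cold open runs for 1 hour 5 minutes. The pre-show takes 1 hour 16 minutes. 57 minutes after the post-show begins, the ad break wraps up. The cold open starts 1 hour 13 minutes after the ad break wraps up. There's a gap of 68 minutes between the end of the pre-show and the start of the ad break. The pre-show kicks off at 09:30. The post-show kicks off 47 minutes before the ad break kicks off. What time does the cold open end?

The pre-show ends at 09:30 + 76 min = 10:46.
The ad break starts at 10:46 + 68 min = 11:54.
The post-show starts at 11:54 − 47 min = 11:07.
The ad break ends at 11:07 + 57 min = 12:04.
The cold open starts at 12:04 + 73 min = 13:17.
The cold open ends at 13:17 + 65 min = 14:22.

14:22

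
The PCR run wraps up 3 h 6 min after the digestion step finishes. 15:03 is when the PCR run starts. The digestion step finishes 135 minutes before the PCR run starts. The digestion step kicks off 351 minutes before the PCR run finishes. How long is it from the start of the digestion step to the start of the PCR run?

The digestion step ends at 15:03 − 135 min = 12:48.
The PCR run ends at 12:48 + 186 min = 15:54.
The digestion step starts at 15:54 − 351 min = 10:03.
From 10:03 to 15:03 is 300 minutes.

300 minutes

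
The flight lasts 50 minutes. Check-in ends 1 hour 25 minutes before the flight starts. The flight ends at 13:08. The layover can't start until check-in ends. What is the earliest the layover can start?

The flight starts at 13:08 − 50 min = 12:18.
Check-in ends at 12:18 − 85 min = 10:53.
The layover is bounded by check-in, so the earliest it can start is 10:53.

10:53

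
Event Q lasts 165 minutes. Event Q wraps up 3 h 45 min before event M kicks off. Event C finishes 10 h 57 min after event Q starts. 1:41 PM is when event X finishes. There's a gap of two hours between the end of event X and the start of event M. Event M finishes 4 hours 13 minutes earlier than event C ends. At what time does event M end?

3:55 PM

Event M starts at 1:41 PM + 120 min = 3:41 PM.
Event Q ends at 3:41 PM − 225 min = 11:56 AM.
Event Q starts at 11:56 AM − 165 min = 9:11 AM.
Event C ends at 9:11 AM + 657 min = 8:08 PM.
Event M ends at 8:08 PM − 253 min = 3:55 PM.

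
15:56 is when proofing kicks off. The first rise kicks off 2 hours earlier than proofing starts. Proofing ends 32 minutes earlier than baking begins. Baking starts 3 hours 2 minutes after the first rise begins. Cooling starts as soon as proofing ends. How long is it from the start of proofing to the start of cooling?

30 minutes

The first rise starts at 15:56 − 120 min = 13:56.
Baking starts at 13:56 + 182 min = 16:58.
Proofing ends at 16:58 − 32 min = 16:26.
So cooling starts at 16:26.
From 15:56 to 16:26 is 30 minutes.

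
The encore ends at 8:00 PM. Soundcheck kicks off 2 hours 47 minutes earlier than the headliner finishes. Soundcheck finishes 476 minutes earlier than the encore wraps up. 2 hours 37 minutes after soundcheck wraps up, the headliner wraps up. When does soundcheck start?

11:54 AM

Soundcheck ends at 8:00 PM − 476 min = 12:04 PM.
The headliner ends at 12:04 PM + 157 min = 2:41 PM.
Soundcheck starts at 2:41 PM − 167 min = 11:54 AM.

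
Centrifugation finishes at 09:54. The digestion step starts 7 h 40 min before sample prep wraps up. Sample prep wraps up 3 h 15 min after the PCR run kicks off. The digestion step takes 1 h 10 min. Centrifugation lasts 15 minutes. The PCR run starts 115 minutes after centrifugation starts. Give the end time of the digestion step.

Centrifugation starts at 09:54 − 15 min = 09:39.
The PCR run starts at 09:39 + 115 min = 11:34.
Sample prep ends at 11:34 + 195 min = 14:49.
The digestion step starts at 14:49 − 460 min = 07:09.
The digestion step ends at 07:09 + 70 min = 08:19.

08:19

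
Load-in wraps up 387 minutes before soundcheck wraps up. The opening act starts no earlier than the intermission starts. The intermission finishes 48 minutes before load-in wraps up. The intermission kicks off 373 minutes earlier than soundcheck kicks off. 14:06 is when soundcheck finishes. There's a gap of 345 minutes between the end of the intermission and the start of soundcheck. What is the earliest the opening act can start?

Load-in ends at 14:06 − 387 min = 07:39.
The intermission ends at 07:39 − 48 min = 06:51.
Soundcheck starts at 06:51 + 345 min = 12:36.
The intermission starts at 12:36 − 373 min = 06:23.
The opening act is bounded by the intermission, so the earliest it can start is 06:23.

06:23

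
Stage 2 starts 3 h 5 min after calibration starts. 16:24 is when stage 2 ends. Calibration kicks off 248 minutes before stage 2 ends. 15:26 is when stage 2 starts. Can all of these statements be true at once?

Calibration starts at 16:24 − 248 min = 12:16.
Stage 2 starts at 12:16 + 185 min = 15:21.
But stage 2 is also said to start at 15:26 — a 5-minute conflict.

No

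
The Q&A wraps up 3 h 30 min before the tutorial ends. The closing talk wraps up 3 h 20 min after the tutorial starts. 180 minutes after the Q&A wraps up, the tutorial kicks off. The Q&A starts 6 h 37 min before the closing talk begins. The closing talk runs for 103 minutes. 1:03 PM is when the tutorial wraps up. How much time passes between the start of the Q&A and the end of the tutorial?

The Q&A ends at 1:03 PM − 210 min = 9:33 AM.
The tutorial starts at 9:33 AM + 180 min = 12:33 PM.
The closing talk ends at 12:33 PM + 200 min = 3:53 PM.
The closing talk starts at 3:53 PM − 103 min = 2:10 PM.
The Q&A starts at 2:10 PM − 397 min = 7:33 AM.
From 7:33 AM to 1:03 PM is 5 hours 30 minutes.

5 hours 30 minutes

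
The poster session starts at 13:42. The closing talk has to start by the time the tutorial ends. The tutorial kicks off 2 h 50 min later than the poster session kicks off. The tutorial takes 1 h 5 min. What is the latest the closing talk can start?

The tutorial starts at 13:42 + 170 min = 16:32.
The tutorial ends at 16:32 + 65 min = 17:37.
The closing talk is bounded by the tutorial, so the latest it can start is 17:37.

17:37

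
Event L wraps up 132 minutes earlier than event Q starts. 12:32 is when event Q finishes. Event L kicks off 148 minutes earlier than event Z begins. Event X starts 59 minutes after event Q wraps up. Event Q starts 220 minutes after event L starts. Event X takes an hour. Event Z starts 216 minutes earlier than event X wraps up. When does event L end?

09:55

Event X starts at 12:32 + 59 min = 13:31.
Event X ends at 13:31 + 60 min = 14:31.
Event Z starts at 14:31 − 216 min = 10:55.
Event L starts at 10:55 − 148 min = 08:27.
Event Q starts at 08:27 + 220 min = 12:07.
Event L ends at 12:07 − 132 min = 09:55.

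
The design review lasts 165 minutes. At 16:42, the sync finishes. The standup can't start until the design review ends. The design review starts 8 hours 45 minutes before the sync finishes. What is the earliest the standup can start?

The design review starts at 16:42 − 525 min = 07:57.
The design review ends at 07:57 + 165 min = 10:42.
The standup is bounded by the design review, so the earliest it can start is 10:42.

10:42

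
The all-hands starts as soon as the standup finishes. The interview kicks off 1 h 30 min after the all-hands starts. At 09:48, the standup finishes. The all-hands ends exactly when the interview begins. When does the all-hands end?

11:18

The all-hands starts at 09:48.
The interview starts at 09:48 + 90 min = 11:18.
So the all-hands ends at 11:18.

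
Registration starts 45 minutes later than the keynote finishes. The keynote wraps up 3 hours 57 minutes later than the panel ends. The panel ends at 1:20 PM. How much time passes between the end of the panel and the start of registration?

The keynote ends at 1:20 PM + 237 min = 5:17 PM.
Registration starts at 5:17 PM + 45 min = 6:02 PM.
From 1:20 PM to 6:02 PM is 4 hours 42 minutes.

4 hours 42 minutes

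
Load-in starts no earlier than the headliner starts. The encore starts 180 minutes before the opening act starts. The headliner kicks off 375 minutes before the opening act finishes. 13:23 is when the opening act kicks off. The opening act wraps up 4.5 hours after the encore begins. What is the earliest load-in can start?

The encore starts at 13:23 − 180 min = 10:23.
The opening act ends at 10:23 + 270 min = 14:53.
The headliner starts at 14:53 − 375 min = 08:38.
Load-in is bounded by the headliner, so the earliest it can start is 08:38.

08:38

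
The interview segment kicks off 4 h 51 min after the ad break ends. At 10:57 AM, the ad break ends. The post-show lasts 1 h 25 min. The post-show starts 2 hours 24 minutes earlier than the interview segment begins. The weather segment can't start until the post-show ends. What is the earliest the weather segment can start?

2:49 PM

The interview segment starts at 10:57 AM + 291 min = 3:48 PM.
The post-show starts at 3:48 PM − 144 min = 1:24 PM.
The post-show ends at 1:24 PM + 85 min = 2:49 PM.
The weather segment is bounded by the post-show, so the earliest it can start is 2:49 PM.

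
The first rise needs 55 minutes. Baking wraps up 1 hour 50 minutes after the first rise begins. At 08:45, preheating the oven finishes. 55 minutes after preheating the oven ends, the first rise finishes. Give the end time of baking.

10:35

The first rise ends at 08:45 + 55 min = 09:40.
The first rise starts at 09:40 − 55 min = 08:45.
Baking ends at 08:45 + 110 min = 10:35.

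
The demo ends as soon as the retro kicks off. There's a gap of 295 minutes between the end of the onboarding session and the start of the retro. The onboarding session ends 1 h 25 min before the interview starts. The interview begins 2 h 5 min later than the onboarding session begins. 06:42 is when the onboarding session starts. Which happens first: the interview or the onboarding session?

the onboarding session

The interview starts at 06:42 + 125 min = 08:47.
The interview starts at 08:47 and the onboarding session starts at 06:42, so the onboarding session is first.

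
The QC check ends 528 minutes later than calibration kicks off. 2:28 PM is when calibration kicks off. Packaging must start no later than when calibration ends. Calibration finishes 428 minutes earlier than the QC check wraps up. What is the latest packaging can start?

The QC check ends at 2:28 PM + 528 min = 11:16 PM.
Calibration ends at 11:16 PM − 428 min = 4:08 PM.
Packaging is bounded by calibration, so the latest it can start is 4:08 PM.

4:08 PM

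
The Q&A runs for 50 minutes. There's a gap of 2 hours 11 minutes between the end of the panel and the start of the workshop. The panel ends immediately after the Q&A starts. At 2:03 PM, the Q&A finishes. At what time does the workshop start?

The Q&A starts at 2:03 PM − 50 min = 1:13 PM.
So the panel ends at 1:13 PM.
The workshop starts at 1:13 PM + 131 min = 3:24 PM.

3:24 PM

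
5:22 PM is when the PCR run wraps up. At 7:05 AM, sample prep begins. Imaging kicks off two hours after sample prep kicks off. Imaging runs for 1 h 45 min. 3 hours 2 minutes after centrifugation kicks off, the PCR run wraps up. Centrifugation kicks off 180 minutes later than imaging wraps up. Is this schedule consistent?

Imaging starts at 7:05 AM + 120 min = 9:05 AM.
Imaging ends at 9:05 AM + 105 min = 10:50 AM.
Centrifugation starts at 10:50 AM + 180 min = 1:50 PM.
The PCR run ends at 1:50 PM + 182 min = 4:52 PM.
But the PCR run is also said to end at 5:22 PM — a 30-minute conflict.

No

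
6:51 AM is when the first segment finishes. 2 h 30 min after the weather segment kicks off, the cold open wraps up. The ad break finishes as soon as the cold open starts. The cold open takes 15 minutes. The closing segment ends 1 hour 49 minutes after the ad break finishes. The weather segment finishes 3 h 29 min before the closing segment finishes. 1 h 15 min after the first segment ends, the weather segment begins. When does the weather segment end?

The weather segment starts at 6:51 AM + 75 min = 8:06 AM.
The cold open ends at 8:06 AM + 150 min = 10:36 AM.
The cold open starts at 10:36 AM − 15 min = 10:21 AM.
So the ad break ends at 10:21 AM.
The closing segment ends at 10:21 AM + 109 min = 12:10 PM.
The weather segment ends at 12:10 PM − 209 min = 8:41 AM.

8:41 AM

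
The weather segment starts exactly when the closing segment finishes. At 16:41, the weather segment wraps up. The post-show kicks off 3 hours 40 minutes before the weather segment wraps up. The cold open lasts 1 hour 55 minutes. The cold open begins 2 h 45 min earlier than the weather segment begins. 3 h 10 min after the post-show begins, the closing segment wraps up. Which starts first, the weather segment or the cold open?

the cold open

The post-show starts at 16:41 − 220 min = 13:01.
The closing segment ends at 13:01 + 190 min = 16:11.
So the weather segment starts at 16:11.
The cold open starts at 16:11 − 165 min = 13:26.
The weather segment starts at 16:11 and the cold open starts at 13:26, so the cold open is first.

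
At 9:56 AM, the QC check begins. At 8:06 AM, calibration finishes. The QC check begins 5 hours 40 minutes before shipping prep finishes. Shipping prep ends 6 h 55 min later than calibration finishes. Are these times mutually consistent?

Shipping prep ends at 8:06 AM + 415 min = 3:01 PM.
The QC check starts at 3:01 PM − 340 min = 9:21 AM.
But the QC check is also said to start at 9:56 AM — a 35-minute conflict.

No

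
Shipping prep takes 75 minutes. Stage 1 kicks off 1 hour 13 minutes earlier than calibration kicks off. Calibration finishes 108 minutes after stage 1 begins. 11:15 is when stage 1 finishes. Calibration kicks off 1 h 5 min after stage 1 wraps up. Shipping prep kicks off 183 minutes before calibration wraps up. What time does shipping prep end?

Calibration starts at 11:15 + 65 min = 12:20.
Stage 1 starts at 12:20 − 73 min = 11:07.
Calibration ends at 11:07 + 108 min = 12:55.
Shipping prep starts at 12:55 − 183 min = 09:52.
Shipping prep ends at 09:52 + 75 min = 11:07.

11:07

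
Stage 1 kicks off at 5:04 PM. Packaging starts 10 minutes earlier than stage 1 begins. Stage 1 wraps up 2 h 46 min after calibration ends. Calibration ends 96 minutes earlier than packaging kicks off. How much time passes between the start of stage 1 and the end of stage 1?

Packaging starts at 5:04 PM − 10 min = 4:54 PM.
Calibration ends at 4:54 PM − 96 min = 3:18 PM.
Stage 1 ends at 3:18 PM + 166 min = 6:04 PM.
From 5:04 PM to 6:04 PM is 60 minutes.

60 minutes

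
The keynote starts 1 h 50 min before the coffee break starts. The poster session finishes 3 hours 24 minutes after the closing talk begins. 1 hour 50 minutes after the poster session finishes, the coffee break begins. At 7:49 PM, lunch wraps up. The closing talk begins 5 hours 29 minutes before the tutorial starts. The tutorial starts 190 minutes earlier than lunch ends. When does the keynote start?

The tutorial starts at 7:49 PM − 190 min = 4:39 PM.
The closing talk starts at 4:39 PM − 329 min = 11:10 AM.
The poster session ends at 11:10 AM + 204 min = 2:34 PM.
The coffee break starts at 2:34 PM + 110 min = 4:24 PM.
The keynote starts at 4:24 PM − 110 min = 2:34 PM.

2:34 PM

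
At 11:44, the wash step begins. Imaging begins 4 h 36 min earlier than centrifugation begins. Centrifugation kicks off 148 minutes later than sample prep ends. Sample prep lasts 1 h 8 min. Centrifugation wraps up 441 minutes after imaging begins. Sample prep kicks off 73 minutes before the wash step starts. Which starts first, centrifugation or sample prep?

Sample prep starts at 11:44 − 73 min = 10:31.
Sample prep ends at 10:31 + 68 min = 11:39.
Centrifugation starts at 11:39 + 148 min = 14:07.
Centrifugation starts at 14:07 and sample prep starts at 10:31, so sample prep is first.

sample prep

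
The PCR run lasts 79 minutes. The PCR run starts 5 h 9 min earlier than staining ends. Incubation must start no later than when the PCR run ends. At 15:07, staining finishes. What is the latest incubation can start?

11:17

The PCR run starts at 15:07 − 309 min = 09:58.
The PCR run ends at 09:58 + 79 min = 11:17.
Incubation is bounded by the PCR run, so the latest it can start is 11:17.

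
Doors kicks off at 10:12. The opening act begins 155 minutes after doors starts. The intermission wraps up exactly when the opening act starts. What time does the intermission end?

The opening act starts at 10:12 + 155 min = 12:47.
So the intermission ends at 12:47.

12:47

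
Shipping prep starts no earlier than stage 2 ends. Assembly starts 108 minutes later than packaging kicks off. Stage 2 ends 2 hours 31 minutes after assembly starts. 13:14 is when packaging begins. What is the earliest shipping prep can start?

17:33

Assembly starts at 13:14 + 108 min = 15:02.
Stage 2 ends at 15:02 + 151 min = 17:33.
Shipping prep is bounded by stage 2, so the earliest it can start is 17:33.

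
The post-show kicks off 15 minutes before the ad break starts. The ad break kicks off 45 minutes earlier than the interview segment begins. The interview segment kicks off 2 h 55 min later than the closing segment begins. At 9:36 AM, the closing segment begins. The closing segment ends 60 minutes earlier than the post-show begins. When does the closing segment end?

10:31 AM

The interview segment starts at 9:36 AM + 175 min = 12:31 PM.
The ad break starts at 12:31 PM − 45 min = 11:46 AM.
The post-show starts at 11:46 AM − 15 min = 11:31 AM.
The closing segment ends at 11:31 AM − 60 min = 10:31 AM.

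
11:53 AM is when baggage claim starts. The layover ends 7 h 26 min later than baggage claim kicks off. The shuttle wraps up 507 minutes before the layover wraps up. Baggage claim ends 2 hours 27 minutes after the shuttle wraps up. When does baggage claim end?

1:19 PM

The layover ends at 11:53 AM + 446 min = 7:19 PM.
The shuttle ends at 7:19 PM − 507 min = 10:52 AM.
Baggage claim ends at 10:52 AM + 147 min = 1:19 PM.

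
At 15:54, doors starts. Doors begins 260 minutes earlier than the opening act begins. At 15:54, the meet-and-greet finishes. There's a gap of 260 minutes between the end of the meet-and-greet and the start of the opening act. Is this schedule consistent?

The opening act starts at 15:54 + 260 min = 20:14.
Doors starts at 20:14 − 260 min = 15:54.
That matches the stated 15:54, so the schedule is consistent.

Yes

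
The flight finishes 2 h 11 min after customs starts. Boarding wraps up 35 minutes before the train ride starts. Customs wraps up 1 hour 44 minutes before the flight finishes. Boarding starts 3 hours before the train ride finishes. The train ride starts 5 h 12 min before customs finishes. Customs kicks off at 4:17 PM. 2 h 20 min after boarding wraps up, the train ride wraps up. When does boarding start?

The flight ends at 4:17 PM + 131 min = 6:28 PM.
Customs ends at 6:28 PM − 104 min = 4:44 PM.
The train ride starts at 4:44 PM − 312 min = 11:32 AM.
Boarding ends at 11:32 AM − 35 min = 10:57 AM.
The train ride ends at 10:57 AM + 140 min = 1:17 PM.
Boarding starts at 1:17 PM − 180 min = 10:17 AM.

10:17 AM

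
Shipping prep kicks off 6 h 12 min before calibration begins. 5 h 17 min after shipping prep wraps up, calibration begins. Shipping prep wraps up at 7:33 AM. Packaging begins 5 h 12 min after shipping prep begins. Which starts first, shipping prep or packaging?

Calibration starts at 7:33 AM + 317 min = 12:50 PM.
Shipping prep starts at 12:50 PM − 372 min = 6:38 AM.
Packaging starts at 6:38 AM + 312 min = 11:50 AM.
Shipping prep starts at 6:38 AM and packaging starts at 11:50 AM, so shipping prep is first.

shipping prep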